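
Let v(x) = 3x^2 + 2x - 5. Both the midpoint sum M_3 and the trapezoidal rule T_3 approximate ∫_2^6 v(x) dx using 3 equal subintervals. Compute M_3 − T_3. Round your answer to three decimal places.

-5.333

M_3 ≈ 218.22222.
T_3 ≈ 223.55556.
M_3 − T_3 ≈ -5.333.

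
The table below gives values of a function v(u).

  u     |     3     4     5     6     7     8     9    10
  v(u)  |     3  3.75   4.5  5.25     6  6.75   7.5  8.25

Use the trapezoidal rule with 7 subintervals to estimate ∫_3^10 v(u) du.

Δu = 1.
T_7 = (1/2)·[3 + 2·3.75 + 2·4.5 + 2·5.25 + 2·6 + 2·6.75 + 2·7.5 + 8.25] = 39.375.

39.375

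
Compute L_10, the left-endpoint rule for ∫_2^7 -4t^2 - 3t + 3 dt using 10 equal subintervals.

Δt = (7 − 2)/10 = 0.5.
Left endpoints: 2, 2.5, 3, 3.5, 4, 4.5, 5, 5.5, 6, 6.5.
f(2) = -19, f(2.5) = -29.5, f(3) = -42, f(3.5) = -56.5, f(4) = -73, f(4.5) = -91.5, f(5) = -112, f(5.5) = -134.5, f(6) = -159, f(6.5) = -185.5.
Sum = Δt · [f(2) + f(2.5) + f(3) + ...].
Sum = -451.25.

-451.25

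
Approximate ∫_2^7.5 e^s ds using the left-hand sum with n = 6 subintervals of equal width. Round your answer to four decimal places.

Δs = (7.5 − 2)/6 = 11/12.
Left endpoints: 2, 35/12, 23/6, 4.75, 17/3, 79/12.
f(2) ≈ 7.3891, f(35/12) ≈ 18.4796, f(23/6) ≈ 46.2163, f(4.75) ≈ 115.5843, f(17/3) ≈ 289.0694, f(79/12) ≈ 722.9451.
Sum = Δs · [f(2) + f(35/12) + f(23/6) + ...].
Sum ≈ 1099.7101.

1099.7101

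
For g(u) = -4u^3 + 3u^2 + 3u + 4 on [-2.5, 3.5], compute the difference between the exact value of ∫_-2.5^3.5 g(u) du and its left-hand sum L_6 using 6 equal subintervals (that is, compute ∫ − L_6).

Exact integral: ∫_-2.5^3.5 g(u) du = -19.5.
L_6 = 76.5.
Error = -19.5 − 76.5 = -96.

-96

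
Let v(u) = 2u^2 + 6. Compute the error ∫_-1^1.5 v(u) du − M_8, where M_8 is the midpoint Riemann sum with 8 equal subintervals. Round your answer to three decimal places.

Exact integral: ∫_-1^1.5 v(u) du ≈ 17.91667.
M_8 ≈ 17.87598.
Error ≈ 17.91667 − 17.87598 ≈ 0.041.

0.041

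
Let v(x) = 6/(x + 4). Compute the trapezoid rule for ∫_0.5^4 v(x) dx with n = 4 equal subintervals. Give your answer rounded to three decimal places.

3.465

Δx = (4 − 0.5)/4 = 0.875.
v(0.5) = 4/3, v(1.375) = 48/43, v(2.25) = 0.96, v(3.125) = 16/19, v(4) = 0.75.
T_4 = (Δx/2)·[v(x_0) + 2v(x_1) + 2v(x_2) + 2v(x_3) + v(x_4)].
Sum ≈ 3.465.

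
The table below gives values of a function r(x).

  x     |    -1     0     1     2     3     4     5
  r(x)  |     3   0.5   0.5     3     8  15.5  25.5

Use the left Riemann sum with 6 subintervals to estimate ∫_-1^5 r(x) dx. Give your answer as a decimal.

30.5

Δx = 1.
Sum = 1·[3 + 0.5 + 0.5 + 3 + 8 + 15.5] = 30.5.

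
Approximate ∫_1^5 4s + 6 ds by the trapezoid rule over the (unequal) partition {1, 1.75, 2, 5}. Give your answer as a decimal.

Subinterval widths: 0.75, 0.25, 3.
f(1) = 10, f(1.75) = 13, f(2) = 14, f(5) = 26.
On each subinterval the trapezoid contributes (Δs_i/2)·[f(s_{i-1}) + f(s_i)].
Sum = 72.

72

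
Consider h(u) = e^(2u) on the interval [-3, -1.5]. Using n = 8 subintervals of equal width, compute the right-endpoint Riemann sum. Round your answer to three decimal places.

Δu = (-1.5 − (-3))/8 = 0.1875.
Right endpoints: -2.8125, -2.625, -2.4375, -2.25, -2.0625, -1.875, -1.6875, -1.5.
h(-2.8125) ≈ 0.004, h(-2.625) ≈ 0.005, h(-2.4375) ≈ 0.008, h(-2.25) ≈ 0.011, h(-2.0625) ≈ 0.016, h(-1.875) ≈ 0.024, h(-1.6875) ≈ 0.034, h(-1.5) ≈ 0.050.
Sum = Δu · [h(-2.8125) + h(-2.625) + h(-2.4375) + ...].
Sum ≈ 0.028.

0.028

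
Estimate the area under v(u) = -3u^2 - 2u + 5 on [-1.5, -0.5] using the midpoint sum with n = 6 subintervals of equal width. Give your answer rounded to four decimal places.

Δu = (-0.5 − (-1.5))/6 = 1/6.
Midpoints: -17/12, -1.25, -13/12, -11/12, -0.75, -7/12.
v(-17/12) = 1.8125, v(-1.25) = 2.8125, v(-13/12) = 175/48, v(-11/12) = 4.3125, v(-0.75) = 4.8125, v(-7/12) = 247/48.
Sum = Δu · [v(-17/12) + v(-1.25) + v(-13/12) + ...].
Sum ≈ 3.7569.

3.7569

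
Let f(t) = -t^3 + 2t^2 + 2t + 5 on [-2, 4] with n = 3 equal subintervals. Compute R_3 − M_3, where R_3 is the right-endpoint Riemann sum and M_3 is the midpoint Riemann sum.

-42

R_3 = -10.
M_3 = 32.
R_3 − M_3 = -42.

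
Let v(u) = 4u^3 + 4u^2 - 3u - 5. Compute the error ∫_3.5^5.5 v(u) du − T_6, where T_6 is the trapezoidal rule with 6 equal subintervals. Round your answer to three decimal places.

-2.148

Exact integral: ∫_3.5^5.5 v(u) du ≈ 892.66667.
T_6 ≈ 894.81481.
Error ≈ 892.66667 − 894.81481 ≈ -2.148.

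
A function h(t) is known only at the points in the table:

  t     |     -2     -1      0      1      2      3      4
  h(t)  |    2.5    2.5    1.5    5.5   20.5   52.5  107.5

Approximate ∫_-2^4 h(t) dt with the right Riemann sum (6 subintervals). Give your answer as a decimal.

Δt = 1.
Sum = 1·[2.5 + 1.5 + 5.5 + 20.5 + 52.5 + 107.5] = 190.

190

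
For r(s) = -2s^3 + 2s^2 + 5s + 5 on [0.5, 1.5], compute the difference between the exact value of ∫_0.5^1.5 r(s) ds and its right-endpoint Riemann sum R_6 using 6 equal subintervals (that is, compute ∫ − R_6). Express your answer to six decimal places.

Exact integral: ∫_0.5^1.5 r(s) ds ≈ 9.66666667.
R_6 ≈ 9.85648148.
Error ≈ 9.66666667 − 9.85648148 ≈ -0.189815.

-0.189815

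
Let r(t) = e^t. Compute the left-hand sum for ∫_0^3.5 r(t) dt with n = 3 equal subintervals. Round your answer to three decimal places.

16.944

Δt = (3.5 − 0)/3 = 7/6.
Left endpoints: 0, 7/6, 7/3.
r(0) ≈ 1.000, r(7/6) ≈ 3.211, r(7/3) ≈ 10.312.
Sum = Δt · [r(0) + r(7/6) + r(7/3)].
Sum ≈ 16.944.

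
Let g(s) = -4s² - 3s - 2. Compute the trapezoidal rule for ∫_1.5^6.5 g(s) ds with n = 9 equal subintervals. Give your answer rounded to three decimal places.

-432.695

Δs = (6.5 − 1.5)/9 = 5/9.
g(1.5) = -15.5, g(37/18) = -4061/162, g(47/18) = -6011/162, g(19/6) = -929/18, g(67/18) = -11111/162, g(77/18) = -14261/162, g(29/6) = -1979/18, g(97/18) = -21761/162, g(107/18) = -26111/162, g(6.5) = -190.5.
T_9 = (Δs/2)·[g(s_0) + 2g(s_1) + ... + 2g(s_{8}) + g(s_9)].
Sum ≈ -432.695.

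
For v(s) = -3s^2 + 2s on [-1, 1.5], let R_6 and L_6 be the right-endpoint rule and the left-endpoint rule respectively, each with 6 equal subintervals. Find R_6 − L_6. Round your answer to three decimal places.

R_6 ≈ -3.08160.
L_6 ≈ -3.60243.
R_6 − L_6 ≈ 0.521.

0.521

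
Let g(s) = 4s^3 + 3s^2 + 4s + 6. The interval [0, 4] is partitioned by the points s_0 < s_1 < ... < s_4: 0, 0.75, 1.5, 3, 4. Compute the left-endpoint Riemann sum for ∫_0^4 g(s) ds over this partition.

215.15625

Subinterval widths: 0.75, 0.75, 1.5, 1.
Left endpoints: 0, 0.75, 1.5, 3.
g(0) = 6, g(0.75) = 12.375, g(1.5) = 32.25, g(3) = 153.
Sum = Σ Δs_i · g(s_i).
Sum = 215.15625.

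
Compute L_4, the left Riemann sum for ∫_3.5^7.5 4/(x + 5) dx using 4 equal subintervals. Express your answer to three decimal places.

1.620

Δx = (7.5 − 3.5)/4 = 1.
Left endpoints: 3.5, 4.5, 5.5, 6.5.
f(3.5) = 8/17, f(4.5) = 8/19, f(5.5) = 8/21, f(6.5) = 8/23.
Sum = Δx · [f(3.5) + f(4.5) + f(5.5) + f(6.5)].
Sum ≈ 1.620.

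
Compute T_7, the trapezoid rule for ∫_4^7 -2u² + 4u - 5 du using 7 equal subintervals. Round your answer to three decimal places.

-135.184

Δu = (7 − 4)/7 = 3/7.
f(4) = -21, f(31/7) = -1299/49, f(34/7) = -1605/49, f(37/7) = -1947/49, f(40/7) = -2325/49, f(43/7) = -2739/49, f(46/7) = -3189/49, f(7) = -75.
T_7 = (Δu/2)·[f(u_0) + 2f(u_1) + ... + 2f(u_{6}) + f(u_7)].
Sum ≈ -135.184.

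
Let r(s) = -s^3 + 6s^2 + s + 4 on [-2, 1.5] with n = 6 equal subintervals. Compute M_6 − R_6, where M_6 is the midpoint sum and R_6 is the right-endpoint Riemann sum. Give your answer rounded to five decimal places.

3.34961

M_6 ≈ 37.9394531.
R_6 = 34.58984375.
M_6 − R_6 ≈ 3.34961.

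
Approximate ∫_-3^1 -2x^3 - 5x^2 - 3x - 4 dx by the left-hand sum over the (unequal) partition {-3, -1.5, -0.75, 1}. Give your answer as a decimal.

11.4921875

Subinterval widths: 1.5, 0.75, 1.75.
Left endpoints: -3, -1.5, -0.75.
f(-3) = 14, f(-1.5) = -4, f(-0.75) = -3.71875.
Sum = Σ Δx_i · f(x_i).
Sum = 11.4921875.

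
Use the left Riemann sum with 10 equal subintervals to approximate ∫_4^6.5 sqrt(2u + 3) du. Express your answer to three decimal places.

Δu = (6.5 − 4)/10 = 0.25.
Left endpoints: 4, 4.25, 4.5, 4.75, 5, 5.25, 5.5, 5.75, 6, 6.25.
f(4) ≈ 3.317, f(4.25) ≈ 3.391, f(4.5) ≈ 3.464, f(4.75) ≈ 3.536, f(5) ≈ 3.606, f(5.25) ≈ 3.674, f(5.5) ≈ 3.742, f(5.75) ≈ 3.808, f(6) ≈ 3.873, f(6.25) ≈ 3.937.
Sum = Δu · [f(4) + f(4.25) + f(4.5) + ...].
Sum ≈ 9.087.

9.087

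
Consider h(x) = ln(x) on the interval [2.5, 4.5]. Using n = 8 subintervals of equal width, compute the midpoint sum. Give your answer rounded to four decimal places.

2.4781

Δx = (4.5 − 2.5)/8 = 0.25.
Midpoints: 2.625, 2.875, 3.125, 3.375, 3.625, 3.875, 4.125, 4.375.
h(2.625) ≈ 0.9651, h(2.875) ≈ 1.0561, h(3.125) ≈ 1.1394, h(3.375) ≈ 1.2164, h(3.625) ≈ 1.2879, h(3.875) ≈ 1.3545, h(4.125) ≈ 1.4171, h(4.375) ≈ 1.4759.
Sum = Δx · [h(2.625) + h(2.875) + h(3.125) + ...].
Sum ≈ 2.4781.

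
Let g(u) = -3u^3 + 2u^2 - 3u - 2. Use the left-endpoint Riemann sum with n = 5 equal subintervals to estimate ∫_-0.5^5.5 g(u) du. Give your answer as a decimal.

-387.27

Δu = (5.5 − (-0.5))/5 = 1.2.
Left endpoints: -0.5, 0.7, 1.9, 3.1, 4.3.
g(-0.5) = 0.375, g(0.7) = -4.149, g(1.9) = -21.057, g(3.1) = -81.453, g(4.3) = -216.441.
Sum = Δu · [g(-0.5) + g(0.7) + g(1.9) + g(3.1) + g(4.3)].
Sum = -387.27.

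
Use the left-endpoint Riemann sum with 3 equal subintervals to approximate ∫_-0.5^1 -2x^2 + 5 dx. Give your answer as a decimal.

Δx = (1 − (-0.5))/3 = 0.5.
Left endpoints: -0.5, 0, 0.5.
f(-0.5) = 4.5, f(0) = 5, f(0.5) = 4.5.
Sum = Δx · [f(-0.5) + f(0) + f(0.5)].
Sum = 7.

7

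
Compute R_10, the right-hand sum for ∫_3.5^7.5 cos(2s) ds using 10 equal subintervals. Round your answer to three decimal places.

-0.306

Δs = (7.5 − 3.5)/10 = 0.4.
Right endpoints: 3.9, 4.3, 4.7, 5.1, 5.5, 5.9, 6.3, 6.7, 7.1, 7.5.
f(3.9) ≈ 0.054, f(4.3) ≈ -0.679, f(4.7) ≈ -1.000, f(5.1) ≈ -0.714, f(5.5) ≈ 0.004, f(5.9) ≈ 0.720, f(6.3) ≈ 0.999, f(6.7) ≈ 0.672, f(7.1) ≈ -0.063, f(7.5) ≈ -0.760.
Sum = Δs · [f(3.9) + f(4.3) + f(4.7) + ...].
Sum ≈ -0.306.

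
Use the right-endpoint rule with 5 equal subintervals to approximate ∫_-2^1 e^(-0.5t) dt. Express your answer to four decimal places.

3.6216

Δt = (1 − (-2))/5 = 0.6.
Right endpoints: -1.4, -0.8, -0.2, 0.4, 1.
f(-1.4) ≈ 2.0138, f(-0.8) ≈ 1.4918, f(-0.2) ≈ 1.1052, f(0.4) ≈ 0.8187, f(1) ≈ 0.6065.
Sum = Δt · [f(-1.4) + f(-0.8) + f(-0.2) + f(0.4) + f(1)].
Sum ≈ 3.6216.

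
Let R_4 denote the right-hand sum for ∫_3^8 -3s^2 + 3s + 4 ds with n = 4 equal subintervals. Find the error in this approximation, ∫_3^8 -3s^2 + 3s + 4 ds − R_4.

Exact integral: ∫_3^8 f(s) ds = -382.5.
R_4 = -480.15625.
Error = -382.5 − (-480.15625) = 97.65625.

97.65625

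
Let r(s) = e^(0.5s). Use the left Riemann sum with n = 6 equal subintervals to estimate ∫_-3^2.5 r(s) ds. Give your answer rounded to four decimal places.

5.1509

Δs = (2.5 − (-3))/6 = 11/12.
Left endpoints: -3, -25/12, -7/6, -0.25, 2/3, 19/12.
r(-3) ≈ 0.2231, r(-25/12) ≈ 0.3529, r(-7/6) ≈ 0.5580, r(-0.25) ≈ 0.8825, r(2/3) ≈ 1.3956, r(19/12) ≈ 2.2071.
Sum = Δs · [r(-3) + r(-25/12) + r(-7/6) + ...].
Sum ≈ 5.1509.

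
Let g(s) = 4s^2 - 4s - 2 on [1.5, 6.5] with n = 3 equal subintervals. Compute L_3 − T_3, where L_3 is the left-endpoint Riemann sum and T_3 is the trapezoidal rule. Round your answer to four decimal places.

-116.6667

L_3 ≈ 164.259259.
T_3 ≈ 280.925926.
L_3 − T_3 ≈ -116.6667.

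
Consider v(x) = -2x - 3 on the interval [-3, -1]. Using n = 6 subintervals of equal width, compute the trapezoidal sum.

Δx = (-1 − (-3))/6 = 1/3.
v(-3) = 3, v(-8/3) = 7/3, v(-7/3) = 5/3, v(-2) = 1, v(-5/3) = 1/3, v(-4/3) = -1/3, v(-1) = -1.
T_6 = (Δx/2)·[v(x_0) + 2v(x_1) + ... + 2v(x_{5}) + v(x_6)].
Sum = 2.

2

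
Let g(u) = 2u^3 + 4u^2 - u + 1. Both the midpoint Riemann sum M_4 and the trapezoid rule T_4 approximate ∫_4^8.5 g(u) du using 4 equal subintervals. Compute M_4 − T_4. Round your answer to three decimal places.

M_4 ≈ 3172.20996.
T_4 ≈ 3231.29883.
M_4 − T_4 ≈ -59.089.

-59.089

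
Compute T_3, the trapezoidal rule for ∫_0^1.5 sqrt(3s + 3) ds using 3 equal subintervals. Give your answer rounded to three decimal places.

3.403

Δs = (1.5 − 0)/3 = 0.5.
f(0) ≈ 1.732, f(0.5) ≈ 2.121, f(1) ≈ 2.449, f(1.5) ≈ 2.739.
T_3 = (Δs/2)·[f(s_0) + 2f(s_1) + 2f(s_2) + f(s_3)].
Sum ≈ 3.403.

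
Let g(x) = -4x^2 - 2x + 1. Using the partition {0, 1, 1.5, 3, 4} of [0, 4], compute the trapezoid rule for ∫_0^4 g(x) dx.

Subinterval widths: 1, 0.5, 1.5, 1.
g(0) = 1, g(1) = -5, g(1.5) = -11, g(3) = -41, g(4) = -71.
On each subinterval the trapezoid contributes (Δx_i/2)·[g(x_{i-1}) + g(x_i)].
Sum = -101.

-101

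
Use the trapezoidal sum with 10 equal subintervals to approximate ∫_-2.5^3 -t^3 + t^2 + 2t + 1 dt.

Δt = (3 − (-2.5))/10 = 0.55.
f(-2.5) = 17.875, f(-1.95) = 8.317375, f(-1.4) = 2.904, f(-0.85) = 0.636625, f(-0.3) = 0.517, f(0.25) = 1.546875, f(0.8) = 2.728, f(1.35) = 3.062125, f(1.9) = 1.551, f(2.45) = -2.803625, f(3) = -11.
T_10 = (Δt/2)·[f(t_0) + 2f(t_1) + ... + 2f(t_{9}) + f(t_10)].
Sum = 12.04328125.

12.04328125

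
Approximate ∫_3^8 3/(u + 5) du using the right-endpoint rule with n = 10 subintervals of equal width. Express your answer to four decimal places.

1.4211

Δu = (8 − 3)/10 = 0.5.
Right endpoints: 3.5, 4, 4.5, 5, 5.5, 6, 6.5, 7, 7.5, 8.
f(3.5) = 6/17, f(4) = 1/3, f(4.5) = 6/19, f(5) = 0.3, f(5.5) = 2/7, f(6) = 3/11, f(6.5) = 6/23, f(7) = 0.25, f(7.5) = 0.24, f(8) = 3/13.
Sum = Δu · [f(3.5) + f(4) + f(4.5) + ...].
Sum ≈ 1.4211.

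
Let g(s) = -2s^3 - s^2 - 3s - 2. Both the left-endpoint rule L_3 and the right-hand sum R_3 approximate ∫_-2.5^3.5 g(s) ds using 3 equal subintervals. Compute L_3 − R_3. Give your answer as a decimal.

282

L_3 = 29.
R_3 = -253.
L_3 − R_3 = 282.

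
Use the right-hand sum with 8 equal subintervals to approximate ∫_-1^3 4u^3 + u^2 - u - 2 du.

108.5

Δu = (3 − (-1))/8 = 0.5.
Right endpoints: -0.5, 0, 0.5, 1, 1.5, 2, 2.5, 3.
f(-0.5) = -1.75, f(0) = -2, f(0.5) = -1.75, f(1) = 2, f(1.5) = 12.25, f(2) = 32, f(2.5) = 64.25, f(3) = 112.
Sum = Δu · [f(-0.5) + f(0) + f(0.5) + ...].
Sum = 108.5.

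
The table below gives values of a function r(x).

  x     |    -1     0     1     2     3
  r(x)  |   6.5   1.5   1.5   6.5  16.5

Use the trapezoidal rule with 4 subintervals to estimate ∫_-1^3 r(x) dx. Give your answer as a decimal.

Δx = 1.
T_4 = (1/2)·[6.5 + 2·1.5 + 2·1.5 + 2·6.5 + 16.5] = 21.

21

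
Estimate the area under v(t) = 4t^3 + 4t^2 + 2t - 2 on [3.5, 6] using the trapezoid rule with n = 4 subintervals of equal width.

Δt = (6 − 3.5)/4 = 0.625.
v(3.5) = 225.5, v(4.125) = 355.0703125, v(4.75) = 526.4375, v(5.375) = 745.4609375, v(6) = 1018.
T_4 = (Δt/2)·[v(t_0) + 2v(t_1) + 2v(t_2) + 2v(t_3) + v(t_4)].
Sum = 1405.44921875.

1405.44921875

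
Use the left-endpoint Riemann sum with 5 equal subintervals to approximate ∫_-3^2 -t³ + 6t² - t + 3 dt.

Δt = (2 − (-3))/5 = 1.
Left endpoints: -3, -2, -1, 0, 1.
f(-3) = 87, f(-2) = 37, f(-1) = 11, f(0) = 3, f(1) = 7.
Sum = Δt · [f(-3) + f(-2) + f(-1) + f(0) + f(1)].
Sum = 145.

145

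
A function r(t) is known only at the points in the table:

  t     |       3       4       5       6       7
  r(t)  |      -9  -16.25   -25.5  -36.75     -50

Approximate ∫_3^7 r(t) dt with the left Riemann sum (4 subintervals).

Δt = 1.
Sum = 1·[(-9) + (-16.25) + (-25.5) + (-36.75)] = -87.5.

-87.5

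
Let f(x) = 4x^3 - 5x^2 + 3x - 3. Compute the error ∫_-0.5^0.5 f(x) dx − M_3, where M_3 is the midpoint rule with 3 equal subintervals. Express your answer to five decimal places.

Exact integral: ∫_-0.5^0.5 f(x) dx ≈ -3.4166667.
M_3 ≈ -3.3703704.
Error ≈ -3.4166667 − (-3.3703704) ≈ -0.04630.

-0.04630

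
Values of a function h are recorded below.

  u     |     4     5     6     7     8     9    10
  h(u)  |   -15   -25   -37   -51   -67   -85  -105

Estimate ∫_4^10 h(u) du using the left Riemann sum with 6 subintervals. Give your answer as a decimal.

Δu = 1.
Sum = 1·[(-15) + (-25) + (-37) + (-51) + (-67) + (-85)] = -280.

-280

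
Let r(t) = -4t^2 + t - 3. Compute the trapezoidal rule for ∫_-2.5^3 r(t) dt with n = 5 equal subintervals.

-76.395

Δt = (3 − (-2.5))/5 = 1.1.
r(-2.5) = -30.5, r(-1.4) = -12.24, r(-0.3) = -3.66, r(0.8) = -4.76, r(1.9) = -15.54, r(3) = -36.
T_5 = (Δt/2)·[r(t_0) + 2r(t_1) + ... + 2r(t_{4}) + r(t_5)].
Sum = -76.395.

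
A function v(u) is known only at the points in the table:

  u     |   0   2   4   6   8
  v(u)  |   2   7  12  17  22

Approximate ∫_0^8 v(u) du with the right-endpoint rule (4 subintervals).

116

Δu = 2.
Sum = 2·[7 + 12 + 17 + 22] = 116.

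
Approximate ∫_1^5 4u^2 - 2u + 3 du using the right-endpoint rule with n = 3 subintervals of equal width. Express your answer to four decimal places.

216.7407

Δu = (5 − 1)/3 = 4/3.
Right endpoints: 7/3, 11/3, 5.
f(7/3) = 181/9, f(11/3) = 445/9, f(5) = 93.
Sum = Δu · [f(7/3) + f(11/3) + f(5)].
Sum ≈ 216.7407.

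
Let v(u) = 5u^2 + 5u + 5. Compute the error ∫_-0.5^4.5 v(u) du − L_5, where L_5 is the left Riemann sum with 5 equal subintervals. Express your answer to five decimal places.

58.33333

Exact integral: ∫_-0.5^4.5 v(u) du ≈ 227.0833333.
L_5 = 168.75.
Error ≈ 227.0833333 − 168.75 ≈ 58.33333.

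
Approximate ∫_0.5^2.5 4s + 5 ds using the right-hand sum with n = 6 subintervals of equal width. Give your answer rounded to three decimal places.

Δs = (2.5 − 0.5)/6 = 1/3.
Right endpoints: 5/6, 7/6, 1.5, 11/6, 13/6, 2.5.
f(5/6) = 25/3, f(7/6) = 29/3, f(1.5) = 11, f(11/6) = 37/3, f(13/6) = 41/3, f(2.5) = 15.
Sum = Δs · [f(5/6) + f(7/6) + f(1.5) + ...].
Sum ≈ 23.333.

23.333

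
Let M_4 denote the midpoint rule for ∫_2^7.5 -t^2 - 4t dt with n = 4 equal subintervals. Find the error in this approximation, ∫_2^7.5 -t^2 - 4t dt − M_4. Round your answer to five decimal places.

-0.86654

Exact integral: ∫_2^7.5 f(t) dt ≈ -242.4583333.
M_4 ≈ -241.5917969.
Error ≈ -242.4583333 − (-241.5917969) ≈ -0.86654.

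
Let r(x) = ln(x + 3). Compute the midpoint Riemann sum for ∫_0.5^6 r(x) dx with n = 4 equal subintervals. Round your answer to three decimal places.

9.904

Δx = (6 − 0.5)/4 = 1.375.
Midpoints: 1.1875, 2.5625, 3.9375, 5.3125.
r(1.1875) ≈ 1.432, r(2.5625) ≈ 1.716, r(3.9375) ≈ 1.937, r(5.3125) ≈ 2.118.
Sum = Δx · [r(1.1875) + r(2.5625) + r(3.9375) + r(5.3125)].
Sum ≈ 9.904.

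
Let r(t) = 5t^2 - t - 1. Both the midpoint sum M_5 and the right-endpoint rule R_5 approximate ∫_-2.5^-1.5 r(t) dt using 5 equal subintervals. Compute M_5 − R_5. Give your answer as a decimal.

2.05

M_5 = 21.4.
R_5 = 19.35.
M_5 − R_5 = 2.05.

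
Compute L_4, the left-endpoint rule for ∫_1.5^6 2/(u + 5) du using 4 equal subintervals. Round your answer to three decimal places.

1.126

Δu = (6 − 1.5)/4 = 1.125.
Left endpoints: 1.5, 2.625, 3.75, 4.875.
f(1.5) = 4/13, f(2.625) = 16/61, f(3.75) = 8/35, f(4.875) = 16/79.
Sum = Δu · [f(1.5) + f(2.625) + f(3.75) + f(4.875)].
Sum ≈ 1.126.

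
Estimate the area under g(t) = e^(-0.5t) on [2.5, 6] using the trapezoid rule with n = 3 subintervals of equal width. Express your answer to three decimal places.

Δt = (6 − 2.5)/3 = 7/6.
g(2.5) ≈ 0.287, g(11/3) ≈ 0.160, g(29/6) ≈ 0.089, g(6) ≈ 0.050.
T_3 = (Δt/2)·[g(t_0) + 2g(t_1) + 2g(t_2) + g(t_3)].
Sum ≈ 0.487.

0.487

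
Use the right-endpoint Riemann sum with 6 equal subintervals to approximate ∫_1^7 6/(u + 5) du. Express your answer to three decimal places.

3.919

Δu = (7 − 1)/6 = 1.
Right endpoints: 2, 3, 4, 5, 6, 7.
f(2) = 6/7, f(3) = 0.75, f(4) = 2/3, f(5) = 0.6, f(6) = 6/11, f(7) = 0.5.
Sum = Δu · [f(2) + f(3) + f(4) + ...].
Sum ≈ 3.919.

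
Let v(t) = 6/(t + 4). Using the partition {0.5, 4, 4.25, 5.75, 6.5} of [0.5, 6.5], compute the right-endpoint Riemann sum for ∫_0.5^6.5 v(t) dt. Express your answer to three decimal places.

4.158

Subinterval widths: 3.5, 0.25, 1.5, 0.75.
Right endpoints: 4, 4.25, 5.75, 6.5.
v(4) = 0.75, v(4.25) = 8/11, v(5.75) = 8/13, v(6.5) = 4/7.
Sum = Σ Δt_i · v(t_i).
Sum ≈ 4.158.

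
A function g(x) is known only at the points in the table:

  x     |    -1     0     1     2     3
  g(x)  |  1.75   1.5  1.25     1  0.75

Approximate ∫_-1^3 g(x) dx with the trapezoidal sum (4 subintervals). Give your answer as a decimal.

Δx = 1.
T_4 = (1/2)·[1.75 + 2·1.5 + 2·1.25 + 2·1 + 0.75] = 5.

5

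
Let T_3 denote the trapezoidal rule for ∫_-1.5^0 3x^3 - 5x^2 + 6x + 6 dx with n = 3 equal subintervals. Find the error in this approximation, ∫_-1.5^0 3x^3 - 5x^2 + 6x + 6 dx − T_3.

0.734375

Exact integral: ∫_-1.5^0 f(x) dx = -7.171875.
T_3 = -7.90625.
Error = -7.171875 − (-7.90625) = 0.734375.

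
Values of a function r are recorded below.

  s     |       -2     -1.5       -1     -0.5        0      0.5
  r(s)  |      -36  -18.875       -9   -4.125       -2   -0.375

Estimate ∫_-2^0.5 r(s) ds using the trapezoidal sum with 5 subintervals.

Δs = 0.5.
T_5 = (0.5/2)·[(-36) + 2·(-18.875) + 2·(-9) + 2·(-4.125) + 2·(-2) + (-0.375)] = -26.09375.

-26.09375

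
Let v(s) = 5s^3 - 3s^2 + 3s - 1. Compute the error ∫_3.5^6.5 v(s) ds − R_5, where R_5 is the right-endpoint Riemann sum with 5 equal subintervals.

-336.285

Exact integral: ∫_3.5^6.5 v(s) ds = 1854.
R_5 = 2190.285.
Error = 1854 − 2190.285 = -336.285.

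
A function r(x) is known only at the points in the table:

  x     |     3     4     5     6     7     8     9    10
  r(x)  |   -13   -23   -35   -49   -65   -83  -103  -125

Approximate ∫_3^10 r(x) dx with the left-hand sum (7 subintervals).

Δx = 1.
Sum = 1·[(-13) + (-23) + (-35) + (-49) + (-65) + (-83) + (-103)] = -371.

-371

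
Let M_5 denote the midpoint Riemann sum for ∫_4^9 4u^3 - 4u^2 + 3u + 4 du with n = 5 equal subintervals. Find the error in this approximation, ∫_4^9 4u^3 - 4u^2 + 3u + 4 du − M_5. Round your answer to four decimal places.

30.8333

Exact integral: ∫_4^9 f(u) du ≈ 5535.833333.
M_5 = 5505.
Error ≈ 5535.833333 − 5505 ≈ 30.8333.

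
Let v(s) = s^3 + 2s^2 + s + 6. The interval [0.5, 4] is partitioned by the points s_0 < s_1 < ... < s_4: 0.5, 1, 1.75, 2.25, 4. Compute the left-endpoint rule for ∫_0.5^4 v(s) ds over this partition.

72.76953125

Subinterval widths: 0.5, 0.75, 0.5, 1.75.
Left endpoints: 0.5, 1, 1.75, 2.25.
v(0.5) = 7.125, v(1) = 10, v(1.75) = 19.234375, v(2.25) = 29.765625.
Sum = Σ Δs_i · v(s_i).
Sum = 72.76953125.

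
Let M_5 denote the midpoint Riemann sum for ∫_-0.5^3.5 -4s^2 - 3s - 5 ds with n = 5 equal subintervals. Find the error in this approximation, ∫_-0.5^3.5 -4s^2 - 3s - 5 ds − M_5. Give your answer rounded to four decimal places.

Exact integral: ∫_-0.5^3.5 f(s) ds ≈ -95.333333.
M_5 = -94.48.
Error ≈ -95.333333 − (-94.48) ≈ -0.8533.

-0.8533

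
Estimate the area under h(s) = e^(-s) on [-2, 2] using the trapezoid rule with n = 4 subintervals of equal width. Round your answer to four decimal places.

Δs = (2 − (-2))/4 = 1.
h(-2) ≈ 7.3891, h(-1) ≈ 2.7183, h(0) ≈ 1.0000, h(1) ≈ 0.3679, h(2) ≈ 0.1353.
T_4 = (Δs/2)·[h(s_0) + 2h(s_1) + 2h(s_2) + 2h(s_3) + h(s_4)].
Sum ≈ 7.8484.

7.8484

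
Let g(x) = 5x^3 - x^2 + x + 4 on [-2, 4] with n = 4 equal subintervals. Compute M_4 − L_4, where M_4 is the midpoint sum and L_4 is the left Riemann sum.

M_4 = 290.25.
L_4 = 72.
M_4 − L_4 = 218.25.

218.25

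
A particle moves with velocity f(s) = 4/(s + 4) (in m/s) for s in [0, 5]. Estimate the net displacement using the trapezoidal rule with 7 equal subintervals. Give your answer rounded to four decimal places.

3.2522

Δs = (5 − 0)/7 = 5/7.
f(0) = 1, f(5/7) = 28/33, f(10/7) = 14/19, f(15/7) = 28/43, f(20/7) = 7/12, f(25/7) = 28/53, f(30/7) = 14/29, f(5) = 4/9.
T_7 = (Δs/2)·[f(s_0) + 2f(s_1) + ... + 2f(s_{6}) + f(s_7)].
Sum ≈ 3.2522.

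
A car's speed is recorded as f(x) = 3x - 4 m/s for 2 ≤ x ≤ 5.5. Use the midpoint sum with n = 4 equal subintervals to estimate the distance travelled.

Δx = (5.5 − 2)/4 = 0.875.
Midpoints: 2.4375, 3.3125, 4.1875, 5.0625.
f(2.4375) = 3.3125, f(3.3125) = 5.9375, f(4.1875) = 8.5625, f(5.0625) = 11.1875.
Sum = Δx · [f(2.4375) + f(3.3125) + f(4.1875) + f(5.0625)].
Sum = 25.375.

25.375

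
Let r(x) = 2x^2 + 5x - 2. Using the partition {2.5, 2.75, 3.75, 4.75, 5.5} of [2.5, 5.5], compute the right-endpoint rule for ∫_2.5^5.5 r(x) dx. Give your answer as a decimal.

182.96875

Subinterval widths: 0.25, 1, 1, 0.75.
Right endpoints: 2.75, 3.75, 4.75, 5.5.
r(2.75) = 26.875, r(3.75) = 44.875, r(4.75) = 66.875, r(5.5) = 86.
Sum = Σ Δx_i · r(x_i).
Sum = 182.96875.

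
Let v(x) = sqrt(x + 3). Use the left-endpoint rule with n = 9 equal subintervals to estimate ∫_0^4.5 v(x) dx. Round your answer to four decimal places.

Δx = (4.5 − 0)/9 = 0.5.
Left endpoints: 0, 0.5, 1, 1.5, 2, 2.5, 3, 3.5, 4.
v(0) ≈ 1.7321, v(0.5) ≈ 1.8708, v(1) ≈ 2.0000, v(1.5) ≈ 2.1213, v(2) ≈ 2.2361, v(2.5) ≈ 2.3452, v(3) ≈ 2.4495, v(3.5) ≈ 2.5495, v(4) ≈ 2.6458.
Sum = Δx · [v(0) + v(0.5) + v(1) + ...].
Sum ≈ 9.9751.

9.9751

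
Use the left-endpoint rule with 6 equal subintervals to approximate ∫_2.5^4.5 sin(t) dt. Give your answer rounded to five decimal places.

-0.32220

Δt = (4.5 − 2.5)/6 = 1/3.
Left endpoints: 2.5, 17/6, 19/6, 3.5, 23/6, 25/6.
f(2.5) ≈ 0.59847, f(17/6) ≈ 0.30340, f(19/6) ≈ -0.02507, f(3.5) ≈ -0.35078, f(23/6) ≈ -0.63788, f(25/6) ≈ -0.85475.
Sum = Δt · [f(2.5) + f(17/6) + f(19/6) + ...].
Sum ≈ -0.32220.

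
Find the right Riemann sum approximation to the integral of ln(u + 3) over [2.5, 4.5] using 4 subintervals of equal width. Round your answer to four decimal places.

3.8122

Δu = (4.5 − 2.5)/4 = 0.5.
Right endpoints: 3, 3.5, 4, 4.5.
f(3) ≈ 1.7918, f(3.5) ≈ 1.8718, f(4) ≈ 1.9459, f(4.5) ≈ 2.0149.
Sum = Δu · [f(3) + f(3.5) + f(4) + f(4.5)].
Sum ≈ 3.8122.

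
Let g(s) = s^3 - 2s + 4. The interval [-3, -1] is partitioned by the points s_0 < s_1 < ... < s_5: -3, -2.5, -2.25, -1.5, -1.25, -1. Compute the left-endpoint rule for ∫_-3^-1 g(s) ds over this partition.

-10.28125

Subinterval widths: 0.5, 0.25, 0.75, 0.25, 0.25.
Left endpoints: -3, -2.5, -2.25, -1.5, -1.25.
g(-3) = -17, g(-2.5) = -6.625, g(-2.25) = -2.890625, g(-1.5) = 3.625, g(-1.25) = 4.546875.
Sum = Σ Δs_i · g(s_i).
Sum = -10.28125.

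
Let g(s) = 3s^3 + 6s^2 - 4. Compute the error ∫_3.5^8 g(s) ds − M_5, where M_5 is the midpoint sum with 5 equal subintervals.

17.5415625

Exact integral: ∫_3.5^8 g(s) ds = 3879.703125.
M_5 = 3862.1615625.
Error = 3879.703125 − 3862.1615625 = 17.5415625.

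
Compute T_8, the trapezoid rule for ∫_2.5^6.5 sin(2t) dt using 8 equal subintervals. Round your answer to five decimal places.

Δt = (6.5 − 2.5)/8 = 0.5.
f(2.5) ≈ -0.95892, f(3) ≈ -0.27942, f(3.5) ≈ 0.65699, f(4) ≈ 0.98936, f(4.5) ≈ 0.41212, f(5) ≈ -0.54402, f(5.5) ≈ -0.99999, f(6) ≈ -0.53657, f(6.5) ≈ 0.42017.
T_8 = (Δt/2)·[f(t_0) + 2f(t_1) + ... + 2f(t_{7}) + f(t_8)].
Sum ≈ -0.28546.

-0.28546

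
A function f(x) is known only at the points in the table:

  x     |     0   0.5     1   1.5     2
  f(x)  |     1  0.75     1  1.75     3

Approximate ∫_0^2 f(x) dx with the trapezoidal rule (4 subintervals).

2.75

Δx = 0.5.
T_4 = (0.5/2)·[1 + 2·0.75 + 2·1 + 2·1.75 + 3] = 2.75.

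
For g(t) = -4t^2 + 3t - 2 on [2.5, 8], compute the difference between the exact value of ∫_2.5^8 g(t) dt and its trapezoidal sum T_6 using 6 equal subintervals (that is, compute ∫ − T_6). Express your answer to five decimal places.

3.08102

Exact integral: ∫_2.5^8 g(t) dt ≈ -586.2083333.
T_6 ≈ -589.2893519.
Error ≈ -586.2083333 − (-589.2893519) ≈ 3.08102.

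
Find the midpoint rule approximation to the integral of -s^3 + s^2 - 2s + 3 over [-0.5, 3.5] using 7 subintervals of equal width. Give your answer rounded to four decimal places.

-22.7857

Δs = (3.5 − (-0.5))/7 = 4/7.
Midpoints: -3/14, 5/14, 13/14, 1.5, 29/14, 37/14, 45/14.
f(-3/14) = 9561/2744, f(5/14) = 6497/2744, f(13/14) = 3305/2744, f(1.5) = -1.125, f(29/14) = -15751/2744, f(37/14) = -37759/2744, f(45/14) = -72183/2744.
Sum = Δs · [f(-3/14) + f(5/14) + f(13/14) + ...].
Sum ≈ -22.7857.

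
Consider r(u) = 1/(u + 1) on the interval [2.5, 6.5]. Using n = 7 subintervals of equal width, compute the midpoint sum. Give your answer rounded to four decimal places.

0.7613

Δu = (6.5 − 2.5)/7 = 4/7.
Midpoints: 39/14, 47/14, 55/14, 4.5, 71/14, 79/14, 87/14.
r(39/14) = 14/53, r(47/14) = 14/61, r(55/14) = 14/69, r(4.5) = 2/11, r(71/14) = 14/85, r(79/14) = 14/93, r(87/14) = 14/101.
Sum = Δu · [r(39/14) + r(47/14) + r(55/14) + ...].
Sum ≈ 0.7613.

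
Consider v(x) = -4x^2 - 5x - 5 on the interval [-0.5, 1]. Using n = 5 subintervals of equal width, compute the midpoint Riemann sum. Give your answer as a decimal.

-10.83

Δx = (1 − (-0.5))/5 = 0.3.
Midpoints: -0.35, -0.05, 0.25, 0.55, 0.85.
v(-0.35) = -3.74, v(-0.05) = -4.76, v(0.25) = -6.5, v(0.55) = -8.96, v(0.85) = -12.14.
Sum = Δx · [v(-0.35) + v(-0.05) + v(0.25) + v(0.55) + v(0.85)].
Sum = -10.83.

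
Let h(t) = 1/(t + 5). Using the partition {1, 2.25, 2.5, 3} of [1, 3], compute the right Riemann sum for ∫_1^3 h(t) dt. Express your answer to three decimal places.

0.268

Subinterval widths: 1.25, 0.25, 0.5.
Right endpoints: 2.25, 2.5, 3.
h(2.25) = 4/29, h(2.5) = 2/15, h(3) = 0.125.
Sum = Σ Δt_i · h(t_i).
Sum ≈ 0.268.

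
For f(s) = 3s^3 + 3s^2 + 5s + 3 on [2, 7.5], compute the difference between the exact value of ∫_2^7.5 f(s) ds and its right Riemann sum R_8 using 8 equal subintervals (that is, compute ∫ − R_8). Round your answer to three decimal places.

-509.967

Exact integral: ∫_2^7.5 f(s) ds = 2922.046875.
R_8 ≈ 3432.01343.
Error ≈ 2922.046875 − 3432.01343 ≈ -509.967.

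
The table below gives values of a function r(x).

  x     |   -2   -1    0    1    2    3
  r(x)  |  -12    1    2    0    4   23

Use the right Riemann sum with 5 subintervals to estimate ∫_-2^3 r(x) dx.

Δx = 1.
Sum = 1·[1 + 2 + 0 + 4 + 23] = 30.

30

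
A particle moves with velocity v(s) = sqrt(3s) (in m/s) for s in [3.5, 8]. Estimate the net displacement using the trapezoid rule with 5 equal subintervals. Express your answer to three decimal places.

18.556

Δs = (8 − 3.5)/5 = 0.9.
v(3.5) ≈ 3.240, v(4.4) ≈ 3.633, v(5.3) ≈ 3.987, v(6.2) ≈ 4.313, v(7.1) ≈ 4.615, v(8) ≈ 4.899.
T_5 = (Δs/2)·[v(s_0) + 2v(s_1) + ... + 2v(s_{4}) + v(s_5)].
Sum ≈ 18.556.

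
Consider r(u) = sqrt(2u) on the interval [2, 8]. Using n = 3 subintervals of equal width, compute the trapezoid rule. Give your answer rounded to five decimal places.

18.58506

Δu = (8 − 2)/3 = 2.
r(2) ≈ 2.00000, r(4) ≈ 2.82843, r(6) ≈ 3.46410, r(8) ≈ 4.00000.
T_3 = (Δu/2)·[r(u_0) + 2r(u_1) + 2r(u_2) + r(u_3)].
Sum ≈ 18.58506.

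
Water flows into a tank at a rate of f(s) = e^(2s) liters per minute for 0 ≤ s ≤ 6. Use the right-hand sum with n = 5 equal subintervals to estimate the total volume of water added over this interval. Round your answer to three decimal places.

214789.845

Δs = (6 − 0)/5 = 1.2.
Right endpoints: 1.2, 2.4, 3.6, 4.8, 6.
f(1.2) ≈ 11.023, f(2.4) ≈ 121.510, f(3.6) ≈ 1339.431, f(4.8) ≈ 14764.782, f(6) ≈ 162754.791.
Sum = Δs · [f(1.2) + f(2.4) + f(3.6) + f(4.8) + f(6)].
Sum ≈ 214789.845.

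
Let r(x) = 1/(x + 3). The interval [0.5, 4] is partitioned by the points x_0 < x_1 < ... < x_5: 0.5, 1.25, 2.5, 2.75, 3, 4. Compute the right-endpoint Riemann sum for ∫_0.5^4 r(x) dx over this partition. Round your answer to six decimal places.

0.631745

Subinterval widths: 0.75, 1.25, 0.25, 0.25, 1.
Right endpoints: 1.25, 2.5, 2.75, 3, 4.
r(1.25) = 4/17, r(2.5) = 2/11, r(2.75) = 4/23, r(3) = 1/6, r(4) = 1/7.
Sum = Σ Δx_i · r(x_i).
Sum ≈ 0.631745.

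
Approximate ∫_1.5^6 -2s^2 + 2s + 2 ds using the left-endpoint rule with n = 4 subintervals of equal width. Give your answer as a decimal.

-67.9921875

Δs = (6 − 1.5)/4 = 1.125.
Left endpoints: 1.5, 2.625, 3.75, 4.875.
f(1.5) = 0.5, f(2.625) = -6.53125, f(3.75) = -18.625, f(4.875) = -35.78125.
Sum = Δs · [f(1.5) + f(2.625) + f(3.75) + f(4.875)].
Sum = -67.9921875.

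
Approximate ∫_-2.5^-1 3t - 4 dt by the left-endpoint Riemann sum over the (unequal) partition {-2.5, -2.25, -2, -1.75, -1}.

Subinterval widths: 0.25, 0.25, 0.25, 0.75.
Left endpoints: -2.5, -2.25, -2, -1.75.
f(-2.5) = -11.5, f(-2.25) = -10.75, f(-2) = -10, f(-1.75) = -9.25.
Sum = Σ Δt_i · f(t_i).
Sum = -15.

-15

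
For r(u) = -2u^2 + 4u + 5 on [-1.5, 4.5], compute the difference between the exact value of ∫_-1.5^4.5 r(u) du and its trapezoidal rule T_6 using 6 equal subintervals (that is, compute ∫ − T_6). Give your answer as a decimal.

Exact integral: ∫_-1.5^4.5 r(u) du = 3.
T_6 = 1.
Error = 3 − 1 = 2.

2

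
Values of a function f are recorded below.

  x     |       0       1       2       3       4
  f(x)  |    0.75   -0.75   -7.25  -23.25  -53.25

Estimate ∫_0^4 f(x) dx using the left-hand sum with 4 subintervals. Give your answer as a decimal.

-30.5

Δx = 1.
Sum = 1·[0.75 + (-0.75) + (-7.25) + (-23.25)] = -30.5.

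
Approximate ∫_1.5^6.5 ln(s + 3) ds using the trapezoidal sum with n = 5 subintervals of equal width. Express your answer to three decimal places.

Δs = (6.5 − 1.5)/5 = 1.
f(1.5) ≈ 1.504, f(2.5) ≈ 1.705, f(3.5) ≈ 1.872, f(4.5) ≈ 2.015, f(5.5) ≈ 2.140, f(6.5) ≈ 2.251.
T_5 = (Δs/2)·[f(s_0) + 2f(s_1) + ... + 2f(s_{4}) + f(s_5)].
Sum ≈ 9.609.

9.609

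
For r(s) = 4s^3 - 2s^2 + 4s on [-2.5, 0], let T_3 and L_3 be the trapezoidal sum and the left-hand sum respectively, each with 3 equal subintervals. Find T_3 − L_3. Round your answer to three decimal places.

T_3 ≈ -66.89815.
L_3 ≈ -102.31481.
T_3 − L_3 ≈ 35.417.

35.417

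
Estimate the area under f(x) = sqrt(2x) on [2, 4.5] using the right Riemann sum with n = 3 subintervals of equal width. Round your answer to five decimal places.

6.74041

Δx = (4.5 − 2)/3 = 5/6.
Right endpoints: 17/6, 11/3, 4.5.
f(17/6) ≈ 2.38048, f(11/3) ≈ 2.70801, f(4.5) ≈ 3.00000.
Sum = Δx · [f(17/6) + f(11/3) + f(4.5)].
Sum ≈ 6.74041.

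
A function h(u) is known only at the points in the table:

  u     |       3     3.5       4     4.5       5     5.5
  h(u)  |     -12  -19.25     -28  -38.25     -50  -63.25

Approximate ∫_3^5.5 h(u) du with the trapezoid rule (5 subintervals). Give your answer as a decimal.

-86.5625

Δu = 0.5.
T_5 = (0.5/2)·[(-12) + 2·(-19.25) + 2·(-28) + 2·(-38.25) + 2·(-50) + (-63.25)] = -86.5625.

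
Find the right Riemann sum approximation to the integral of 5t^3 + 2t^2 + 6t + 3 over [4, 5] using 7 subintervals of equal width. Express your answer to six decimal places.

Δt = (5 − 4)/7 = 1/7.
Right endpoints: 29/7, 30/7, 31/7, 32/7, 33/7, 34/7, 5.
f(29/7) = 143274/343, f(30/7) = 157449/343, f(31/7) = 172552/343, f(32/7) = 188613/343, f(33/7) = 205662/343, f(34/7) = 223729/343, f(5) = 708.
Sum = Δt · [f(29/7) + f(30/7) + f(31/7) + ...].
Sum ≈ 555.653061.

555.653061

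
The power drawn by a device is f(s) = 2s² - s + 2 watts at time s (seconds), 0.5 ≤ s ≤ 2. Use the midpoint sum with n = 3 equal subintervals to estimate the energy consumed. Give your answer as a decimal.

Δs = (2 − 0.5)/3 = 0.5.
Midpoints: 0.75, 1.25, 1.75.
f(0.75) = 2.375, f(1.25) = 3.875, f(1.75) = 6.375.
Sum = Δs · [f(0.75) + f(1.25) + f(1.75)].
Sum = 6.3125.

6.3125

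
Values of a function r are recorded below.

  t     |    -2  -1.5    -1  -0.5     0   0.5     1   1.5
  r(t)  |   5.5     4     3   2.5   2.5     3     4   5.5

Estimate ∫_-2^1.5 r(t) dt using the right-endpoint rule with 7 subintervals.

12.25

Δt = 0.5.
Sum = 0.5·[4 + 3 + 2.5 + 2.5 + 3 + 4 + 5.5] = 12.25.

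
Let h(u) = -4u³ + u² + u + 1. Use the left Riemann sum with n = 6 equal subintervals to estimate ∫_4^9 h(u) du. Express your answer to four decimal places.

Δu = (9 − 4)/6 = 5/6.
Left endpoints: 4, 29/6, 17/3, 6.5, 22/3, 49/6.
h(4) = -235, h(29/6) = -45625/108, h(17/3) = -18605/27, h(6.5) = -1048.75, h(22/3) = -40915/27, h(49/6) = -227105/108.
Sum = Δu · [h(4) + h(29/6) + h(17/3) + ...].
Sum ≈ -5011.2269.

-5011.2269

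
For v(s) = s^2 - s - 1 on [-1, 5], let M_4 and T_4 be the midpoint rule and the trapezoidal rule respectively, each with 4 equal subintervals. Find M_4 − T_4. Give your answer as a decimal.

M_4 = 22.875.
T_4 = 26.25.
M_4 − T_4 = -3.375.

-3.375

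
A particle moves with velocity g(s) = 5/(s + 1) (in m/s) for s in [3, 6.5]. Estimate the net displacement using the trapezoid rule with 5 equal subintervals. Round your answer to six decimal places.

3.152139

Δs = (6.5 − 3)/5 = 0.7.
g(3) = 1.25, g(3.7) = 50/47, g(4.4) = 25/27, g(5.1) = 50/61, g(5.8) = 25/34, g(6.5) = 2/3.
T_5 = (Δs/2)·[g(s_0) + 2g(s_1) + ... + 2g(s_{4}) + g(s_5)].
Sum ≈ 3.152139.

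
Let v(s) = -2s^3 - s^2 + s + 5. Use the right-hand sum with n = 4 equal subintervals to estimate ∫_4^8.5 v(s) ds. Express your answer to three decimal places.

Δs = (8.5 − 4)/4 = 1.125.
Right endpoints: 5.125, 6.25, 7.375, 8.5.
v(5.125) = -285.36328125, v(6.25) = -516.09375, v(7.375) = -844.27734375, v(8.5) = -1287.
Sum = Δs · [v(5.125) + v(6.25) + v(7.375) + v(8.5)].
Sum ≈ -3299.326.

-3299.326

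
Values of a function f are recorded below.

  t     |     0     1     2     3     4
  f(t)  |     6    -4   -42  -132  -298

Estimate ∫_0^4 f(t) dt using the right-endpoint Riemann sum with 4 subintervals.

Δt = 1.
Sum = 1·[(-4) + (-42) + (-132) + (-298)] = -476.

-476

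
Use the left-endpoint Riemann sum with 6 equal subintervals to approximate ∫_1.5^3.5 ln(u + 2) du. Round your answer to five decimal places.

2.91515

Δu = (3.5 − 1.5)/6 = 1/3.
Left endpoints: 1.5, 11/6, 13/6, 2.5, 17/6, 19/6.
f(1.5) ≈ 1.25276, f(11/6) ≈ 1.34373, f(13/6) ≈ 1.42712, f(2.5) ≈ 1.50408, f(17/6) ≈ 1.57554, f(19/6) ≈ 1.64223.
Sum = Δu · [f(1.5) + f(11/6) + f(13/6) + ...].
Sum ≈ 2.91515.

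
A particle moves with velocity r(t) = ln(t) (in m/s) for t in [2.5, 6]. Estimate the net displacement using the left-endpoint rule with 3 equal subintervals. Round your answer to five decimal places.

Δt = (6 − 2.5)/3 = 7/6.
Left endpoints: 2.5, 11/3, 29/6.
r(2.5) ≈ 0.91629, r(11/3) ≈ 1.29928, r(29/6) ≈ 1.57554.
Sum = Δt · [r(2.5) + r(11/3) + r(29/6)].
Sum ≈ 4.42296.

4.42296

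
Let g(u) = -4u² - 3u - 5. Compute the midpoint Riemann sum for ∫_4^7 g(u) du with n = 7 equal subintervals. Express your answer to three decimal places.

Δu = (7 − 4)/7 = 3/7.
Midpoints: 59/14, 65/14, 71/14, 5.5, 83/14, 89/14, 95/14.
g(59/14) = -8691/98, g(65/14) = -10305/98, g(71/14) = -12063/98, g(5.5) = -142.5, g(83/14) = -16011/98, g(89/14) = -18201/98, g(95/14) = -20535/98.
Sum = Δu · [g(59/14) + g(65/14) + g(71/14) + ...].
Sum ≈ -436.316.

-436.316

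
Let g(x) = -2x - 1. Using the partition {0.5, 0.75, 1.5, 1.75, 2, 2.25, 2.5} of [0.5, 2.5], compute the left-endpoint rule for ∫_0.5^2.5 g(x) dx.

Subinterval widths: 0.25, 0.75, 0.25, 0.25, 0.25, 0.25.
Left endpoints: 0.5, 0.75, 1.5, 1.75, 2, 2.25.
g(0.5) = -2, g(0.75) = -2.5, g(1.5) = -4, g(1.75) = -4.5, g(2) = -5, g(2.25) = -5.5.
Sum = Σ Δx_i · g(x_i).
Sum = -7.125.

-7.125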